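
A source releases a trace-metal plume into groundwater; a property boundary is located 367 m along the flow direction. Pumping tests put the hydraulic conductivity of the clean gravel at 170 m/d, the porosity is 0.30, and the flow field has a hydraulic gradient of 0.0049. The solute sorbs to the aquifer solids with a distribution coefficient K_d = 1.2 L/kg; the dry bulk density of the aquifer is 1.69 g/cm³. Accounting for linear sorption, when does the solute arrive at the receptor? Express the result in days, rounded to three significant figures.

q = Ki = 170 × 0.0049 = 0.8330 m/d
Seepage velocity v = q / n = 0.8330 / 0.30 = 2.777 m/d
Retardation R = 1 + ρ_b·K_d/n = 1 + 1.69×1.2/0.30 = 7.760
Contaminant velocity v_c = v/R = 2.777/7.760 = 0.3578 m/d
t = L/v_c = 367/0.3578 = 1026 d

1030 days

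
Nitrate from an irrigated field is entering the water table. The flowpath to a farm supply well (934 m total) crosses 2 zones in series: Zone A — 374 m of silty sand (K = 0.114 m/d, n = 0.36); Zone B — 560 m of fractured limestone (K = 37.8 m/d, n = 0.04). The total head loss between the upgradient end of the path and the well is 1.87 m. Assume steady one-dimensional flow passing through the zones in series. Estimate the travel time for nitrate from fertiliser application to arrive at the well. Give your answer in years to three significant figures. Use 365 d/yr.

Steady 1-D flow in series ⇒ the Darcy flux q is identical in every zone and the zone head losses add (resistances L/K in series).
Σ(L/K) = 374/0.114 + 560/37.8 = 3281 + 14.81 = 3296 d
q = ΔH / Σ(L/K) = 1.87 / 3296 = 5.674e-4 m/d (same in every zone)
Zone A: v = q/n = 5.674e-4/0.36 = 0.001576 m/d → t_A = 374/0.001576 = 237300 d
Zone B: v = q/n = 5.674e-4/0.04 = 0.01419 m/d → t_B = 560/0.01419 = 39480 d
Total t = 237300 + 39480 = 276800 d
   = 276800 / 365 = 758 yr

758 years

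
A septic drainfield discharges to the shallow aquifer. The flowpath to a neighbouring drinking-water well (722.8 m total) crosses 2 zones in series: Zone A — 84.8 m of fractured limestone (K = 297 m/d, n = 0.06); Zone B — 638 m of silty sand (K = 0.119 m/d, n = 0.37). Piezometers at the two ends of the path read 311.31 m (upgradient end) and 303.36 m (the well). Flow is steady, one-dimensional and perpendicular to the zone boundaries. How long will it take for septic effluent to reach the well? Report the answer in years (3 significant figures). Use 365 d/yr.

446 years

Total head drop ΔH = 311.31 − 303.36 = 7.95 m
Continuity: the same q passes through each zone, so ΔH = q·Σ(L_j/K_j) — the zones act as resistances in series.
Σ(L/K) = 84.8/297 + 638/0.119 = 0.2855 + 5361 = 5362 d
q = ΔH / Σ(L/K) = 7.95 / 5362 = 0.001483 m/d (same in every zone)
Zone A: v = q/n = 0.001483/0.06 = 0.02471 m/d → t_A = 84.8/0.02471 = 3431 d
Zone B: v = q/n = 0.001483/0.37 = 0.004007 m/d → t_B = 638/0.004007 = 159200 d
Total t = 3431 + 159200 = 162600 d
   = 162600 / 365 = 446 yr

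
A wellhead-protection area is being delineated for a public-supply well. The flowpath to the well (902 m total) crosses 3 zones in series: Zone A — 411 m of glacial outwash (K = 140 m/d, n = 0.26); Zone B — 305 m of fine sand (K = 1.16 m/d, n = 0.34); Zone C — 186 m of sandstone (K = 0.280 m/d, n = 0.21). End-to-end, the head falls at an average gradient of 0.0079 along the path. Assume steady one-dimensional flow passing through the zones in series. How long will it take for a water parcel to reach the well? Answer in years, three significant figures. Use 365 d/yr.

89.3 years

Steady 1-D flow in series ⇒ the Darcy flux q is identical in every zone and the zone head losses add (resistances L/K in series).
Σ(L/K) = 411/140 + 305/1.16 + 186/0.280 = 2.936 + 262.9 + 664.3 = 930.2 d
K_eq = L_total / Σ(L/K) = 902 / 930.2 = 0.9697 m/d
q = K_eq · i = 0.9697 × 0.0079 = 0.007661 m/d (same in every zone)
Zone A: v = q/n = 0.007661/0.26 = 0.02946 m/d → t_A = 411/0.02946 = 13950 d
Zone B: v = q/n = 0.007661/0.34 = 0.02253 m/d → t_B = 305/0.02253 = 13540 d
Zone C: v = q/n = 0.007661/0.21 = 0.03648 m/d → t_C = 186/0.03648 = 5099 d
Total t = 13950 + 13540 + 5099 = 32580 d
   = 32580 / 365 = 89.3 yr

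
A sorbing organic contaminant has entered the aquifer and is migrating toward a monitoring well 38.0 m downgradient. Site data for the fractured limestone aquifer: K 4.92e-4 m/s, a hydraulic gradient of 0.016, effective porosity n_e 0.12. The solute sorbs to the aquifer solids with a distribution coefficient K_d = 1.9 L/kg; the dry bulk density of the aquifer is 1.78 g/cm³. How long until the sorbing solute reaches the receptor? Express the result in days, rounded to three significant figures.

196 days

K = 4.92e-4 m/s × 86400 s/d = 42.51 m/d
q = Ki = 42.51 × 0.016 = 0.6801 m/d
Seepage velocity v = q / n = 0.6801 / 0.12 = 5.668 m/d
Retardation R = 1 + ρ_b·K_d/n = 1 + 1.78×1.9/0.12 = 29.18
Contaminant velocity v_c = v/R = 5.668/29.18 = 0.1942 m/d
t = L/v_c = 38.0/0.1942 = 195.7 d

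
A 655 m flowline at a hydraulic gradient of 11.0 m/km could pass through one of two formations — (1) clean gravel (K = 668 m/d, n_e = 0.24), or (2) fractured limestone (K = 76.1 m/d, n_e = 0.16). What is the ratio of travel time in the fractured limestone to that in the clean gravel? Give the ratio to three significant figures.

5.85

Unit 1 (clean gravel): v = 668×0.011/0.24 = 30.62 m/d, t = 655/30.62 = 21.39 d
Unit 2 (fractured limestone): v = 76.1×0.011/0.16 = 5.232 m/d, t = 655/5.232 = 125.2 d
t(fractured limestone) / t(clean gravel) = 125.2/21.39 = 5.85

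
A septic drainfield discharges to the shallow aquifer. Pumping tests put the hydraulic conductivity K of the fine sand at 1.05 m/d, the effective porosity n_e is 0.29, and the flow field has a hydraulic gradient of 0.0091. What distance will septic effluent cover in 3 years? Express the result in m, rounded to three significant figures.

36.1 m

Darcy flux q = K·i = 1.05 × 0.0091 = 0.009555 m/d
Average linear velocity = 0.009555 / 0.29 = 0.03295 m/d
T = 3 yr × 365 = 1095 d
L = v × T = 0.03295 × 1095 = 36.08 m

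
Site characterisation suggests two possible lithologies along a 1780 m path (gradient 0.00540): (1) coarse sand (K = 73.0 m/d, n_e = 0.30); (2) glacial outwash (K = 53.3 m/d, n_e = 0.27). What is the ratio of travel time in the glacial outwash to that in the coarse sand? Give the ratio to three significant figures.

1.23

Unit 1 (coarse sand): v = 73.0×0.0054/0.30 = 1.314 m/d, t = 1780/1.314 = 1355 d
Unit 2 (glacial outwash): v = 53.3×0.0054/0.27 = 1.066 m/d, t = 1780/1.066 = 1670 d
t(glacial outwash) / t(coarse sand) = 1670/1355 = 1.23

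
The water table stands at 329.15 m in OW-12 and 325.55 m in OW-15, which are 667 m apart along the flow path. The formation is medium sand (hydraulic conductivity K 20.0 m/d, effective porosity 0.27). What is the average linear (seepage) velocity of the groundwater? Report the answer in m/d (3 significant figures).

0.400 m/d

Hydraulic gradient i = (329.15 − 325.55) / 667 = 3.60 / 667 = 0.005397
Darcy flux q = K·i = 20.0 × 0.005397 = 0.1079 m/d
v = Ki/n = 20.0·0.005397/0.27 = 0.3998 m/d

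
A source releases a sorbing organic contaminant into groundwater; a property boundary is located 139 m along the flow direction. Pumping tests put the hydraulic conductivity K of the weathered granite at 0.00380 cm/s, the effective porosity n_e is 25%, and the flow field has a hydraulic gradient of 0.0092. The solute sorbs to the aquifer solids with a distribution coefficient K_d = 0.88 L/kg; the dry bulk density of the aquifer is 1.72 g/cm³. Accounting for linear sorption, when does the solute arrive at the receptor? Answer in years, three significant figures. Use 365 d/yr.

22.2 years

K = 0.00380 cm/s × 864 = 3.283 m/d
Darcy flux q = K·i = 3.283 × 0.0092 = 0.03021 m/d
v_s = q/n_e = 0.03021/0.25 = 0.1208 m/d
Retardation R = 1 + ρ_b·K_d/n = 1 + 1.72×0.88/0.25 = 7.054
Contaminant velocity v_c = v/R = 0.1208/7.054 = 0.01713 m/d
t = L/v_c = 139/0.01713 = 8116 d
   = 8116/365 = 22.2 yr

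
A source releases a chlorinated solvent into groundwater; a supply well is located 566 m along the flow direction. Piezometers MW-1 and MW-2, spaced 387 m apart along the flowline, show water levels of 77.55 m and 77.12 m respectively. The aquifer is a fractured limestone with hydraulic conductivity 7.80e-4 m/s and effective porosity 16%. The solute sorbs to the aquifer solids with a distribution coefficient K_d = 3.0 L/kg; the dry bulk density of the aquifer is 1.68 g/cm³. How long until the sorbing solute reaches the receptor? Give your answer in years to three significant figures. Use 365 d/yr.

108 years

Hydraulic gradient i = (77.55 − 77.12) / 387 = 0.43 / 387 = 0.001111
K = 7.80e-4 m/s × 86400 s/d = 67.39 m/d
q = Ki = 67.39 × 0.001111 = 0.07488 m/d
Average linear velocity = 0.07488 / 0.16 = 0.4680 m/d
Retardation R = 1 + ρ_b·K_d/n = 1 + 1.68×3.0/0.16 = 32.50
Contaminant velocity v_c = v/R = 0.4680/32.50 = 0.01440 m/d
t = L/v_c = 566/0.01440 = 39310 d
   = 39310/365 = 108 yr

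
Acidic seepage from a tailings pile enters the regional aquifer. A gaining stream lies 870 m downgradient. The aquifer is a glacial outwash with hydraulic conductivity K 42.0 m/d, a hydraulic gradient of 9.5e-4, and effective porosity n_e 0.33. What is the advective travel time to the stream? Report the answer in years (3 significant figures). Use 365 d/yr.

19.7 years

q = Ki = 42.0 × 9.5e-4 = 0.03990 m/d
v_s = q/n_e = 0.03990/0.33 = 0.1209 m/d
t = L / v = 870 / 0.1209 = 7195 d
   = 7195 / 365 = 19.7 yr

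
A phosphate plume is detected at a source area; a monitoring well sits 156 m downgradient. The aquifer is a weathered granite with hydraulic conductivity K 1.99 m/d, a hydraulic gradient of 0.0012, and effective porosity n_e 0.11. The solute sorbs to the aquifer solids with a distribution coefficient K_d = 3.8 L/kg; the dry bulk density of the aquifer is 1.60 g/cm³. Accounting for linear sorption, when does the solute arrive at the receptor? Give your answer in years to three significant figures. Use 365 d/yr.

Darcy flux q = K·i = 1.99 × 0.0012 = 0.002388 m/d
Average linear velocity = 0.002388 / 0.11 = 0.02171 m/d
Retardation R = 1 + ρ_b·K_d/n = 1 + 1.60×3.8/0.11 = 56.27
Contaminant velocity v_c = v/R = 0.02171/56.27 = 3.858e-4 m/d
t = L/v_c = 156/3.858e-4 = 404400 d
   = 404400/365 = 1110 yr

1110 years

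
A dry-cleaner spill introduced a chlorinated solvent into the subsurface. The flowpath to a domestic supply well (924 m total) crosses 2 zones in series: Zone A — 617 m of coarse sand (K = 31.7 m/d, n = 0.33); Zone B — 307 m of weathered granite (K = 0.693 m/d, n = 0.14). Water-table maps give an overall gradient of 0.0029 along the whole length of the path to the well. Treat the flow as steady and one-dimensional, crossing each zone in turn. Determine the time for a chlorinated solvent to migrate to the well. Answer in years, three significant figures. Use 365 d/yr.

Continuity: the same q passes through each zone, so ΔH = q·Σ(L_j/K_j) — the zones act as resistances in series.
Σ(L/K) = 617/31.7 + 307/0.693 = 19.46 + 443.0 = 462.5 d
K_eq = L_total / Σ(L/K) = 924 / 462.5 = 1.998 m/d
q = K_eq · i = 1.998 × 0.0029 = 0.005794 m/d (same in every zone)
Zone A: v = q/n = 0.005794/0.33 = 0.01756 m/d → t_A = 617/0.01756 = 35140 d
Zone B: v = q/n = 0.005794/0.14 = 0.04139 m/d → t_B = 307/0.04139 = 7418 d
Total t = 35140 + 7418 = 42560 d
   = 42560 / 365 = 117 yr

117 years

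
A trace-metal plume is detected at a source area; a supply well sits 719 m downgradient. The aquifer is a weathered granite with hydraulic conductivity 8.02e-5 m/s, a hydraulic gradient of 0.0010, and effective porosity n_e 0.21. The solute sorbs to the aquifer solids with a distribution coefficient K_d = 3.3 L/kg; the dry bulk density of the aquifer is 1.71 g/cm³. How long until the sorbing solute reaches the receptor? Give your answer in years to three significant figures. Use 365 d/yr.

K = 8.02e-5 m/s × 86400 s/d = 6.929 m/d
Darcy flux q = K·i = 6.929 × 0.0010 = 0.006929 m/d
v = Ki/n = 6.929·0.0010/0.21 = 0.03300 m/d
Retardation R = 1 + ρ_b·K_d/n = 1 + 1.71×3.3/0.21 = 27.87
Contaminant velocity v_c = v/R = 0.03300/27.87 = 0.001184 m/d
t = L/v_c = 719/0.001184 = 607300 d
   = 607300/365 = 1660 yr

1660 years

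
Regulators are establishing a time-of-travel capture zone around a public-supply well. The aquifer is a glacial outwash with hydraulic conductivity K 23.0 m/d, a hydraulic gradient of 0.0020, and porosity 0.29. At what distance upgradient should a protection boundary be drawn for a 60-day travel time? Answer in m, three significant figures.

q = Ki = 23.0 × 0.0020 = 0.04600 m/d
Average linear velocity = 0.04600 / 0.29 = 0.1586 m/d
L = v × T = 0.1586 × 60 = 9.517 m

9.52 m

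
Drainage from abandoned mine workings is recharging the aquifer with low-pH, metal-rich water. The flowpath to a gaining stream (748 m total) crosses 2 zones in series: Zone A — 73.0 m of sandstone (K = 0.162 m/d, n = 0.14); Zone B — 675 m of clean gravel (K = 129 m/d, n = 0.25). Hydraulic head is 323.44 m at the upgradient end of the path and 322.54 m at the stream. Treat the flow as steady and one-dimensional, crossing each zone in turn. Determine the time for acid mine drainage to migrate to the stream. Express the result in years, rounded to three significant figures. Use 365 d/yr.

248 years

Total head drop ΔH = 323.44 − 322.54 = 0.90 m
Steady 1-D flow in series ⇒ the Darcy flux q is identical in every zone and the zone head losses add (resistances L/K in series).
Σ(L/K) = 73.0/0.162 + 675/129 = 450.6 + 5.233 = 455.8 d
q = ΔH / Σ(L/K) = 0.90 / 455.8 = 0.001974 m/d (same in every zone)
Zone A: v = q/n = 0.001974/0.14 = 0.01410 m/d → t_A = 73.0/0.01410 = 5176 d
Zone B: v = q/n = 0.001974/0.25 = 0.007897 m/d → t_B = 675/0.007897 = 85470 d
Total t = 5176 + 85470 = 90650 d
   = 90650 / 365 = 248 yr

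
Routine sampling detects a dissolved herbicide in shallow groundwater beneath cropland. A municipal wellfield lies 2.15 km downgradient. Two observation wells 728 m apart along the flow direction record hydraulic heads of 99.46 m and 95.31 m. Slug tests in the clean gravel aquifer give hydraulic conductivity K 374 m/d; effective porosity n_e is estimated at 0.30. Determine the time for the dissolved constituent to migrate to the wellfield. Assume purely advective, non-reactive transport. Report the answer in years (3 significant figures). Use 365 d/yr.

0.829 years

Hydraulic gradient i = (99.46 − 95.31) / 728 = 4.15 / 728 = 0.005701
q = Ki = 374 × 0.005701 = 2.132 m/d
Average linear velocity = 2.132 / 0.30 = 7.107 m/d
L = 2.15 km = 2150 m
t = L / v = 2150 / 7.107 = 302.5 d
   = 302.5 / 365 = 0.829 yr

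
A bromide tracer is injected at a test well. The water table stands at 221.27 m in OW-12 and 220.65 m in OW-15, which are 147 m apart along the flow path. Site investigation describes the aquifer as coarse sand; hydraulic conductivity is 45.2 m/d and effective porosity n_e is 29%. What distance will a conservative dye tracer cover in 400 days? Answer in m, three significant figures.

Hydraulic gradient i = (221.27 − 220.65) / 147 = 0.62 / 147 = 0.004218
Specific discharge q = 45.2 × 0.004218 = 0.1906 m/d
Seepage velocity v = q / n = 0.1906 / 0.29 = 0.6574 m/d
L = v × T = 0.6574 × 400 = 263.0 m

263 m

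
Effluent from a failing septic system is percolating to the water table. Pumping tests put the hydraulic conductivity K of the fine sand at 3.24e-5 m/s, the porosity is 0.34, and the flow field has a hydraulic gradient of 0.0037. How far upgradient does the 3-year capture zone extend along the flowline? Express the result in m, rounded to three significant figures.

33.4 m

K = 3.24e-5 m/s × 86400 s/d = 2.799 m/d
q = Ki = 2.799 × 0.0037 = 0.01036 m/d
v = Ki/n = 2.799·0.0037/0.34 = 0.03046 m/d
T = 3 yr × 365 = 1095 d
L = v × T = 0.03046 × 1095 = 33.36 m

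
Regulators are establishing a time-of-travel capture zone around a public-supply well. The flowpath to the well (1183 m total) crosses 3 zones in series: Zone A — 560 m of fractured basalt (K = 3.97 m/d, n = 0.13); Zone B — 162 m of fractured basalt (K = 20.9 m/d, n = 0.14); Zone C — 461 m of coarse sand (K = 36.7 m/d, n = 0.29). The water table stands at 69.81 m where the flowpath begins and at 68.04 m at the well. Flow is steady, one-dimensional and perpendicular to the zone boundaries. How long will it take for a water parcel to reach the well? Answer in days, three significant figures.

Total head drop ΔH = 69.81 − 68.04 = 1.77 m
Steady 1-D flow in series ⇒ the Darcy flux q is identical in every zone and the zone head losses add (resistances L/K in series).
Σ(L/K) = 560/3.97 + 162/20.9 + 461/36.7 = 141.1 + 7.751 + 12.56 = 161.4 d
q = ΔH / Σ(L/K) = 1.77 / 161.4 = 0.01097 m/d (same in every zone)
Zone A: v = q/n = 0.01097/0.13 = 0.08437 m/d → t_A = 560/0.08437 = 6637 d
Zone B: v = q/n = 0.01097/0.14 = 0.07835 m/d → t_B = 162/0.07835 = 2068 d
Zone C: v = q/n = 0.01097/0.29 = 0.03782 m/d → t_C = 461/0.03782 = 12190 d
Total t = 6637 + 2068 + 12190 = 20890 d

20900 days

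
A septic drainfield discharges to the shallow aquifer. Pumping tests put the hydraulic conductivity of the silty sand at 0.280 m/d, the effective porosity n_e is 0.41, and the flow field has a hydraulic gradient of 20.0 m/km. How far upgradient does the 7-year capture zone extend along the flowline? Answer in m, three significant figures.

34.9 m

Specific discharge q = 0.280 × 0.020 = 0.005600 m/d
v_s = q/n_e = 0.005600/0.41 = 0.01366 m/d
T = 7 yr × 365 = 2555 d
L = v × T = 0.01366 × 2555 = 34.90 m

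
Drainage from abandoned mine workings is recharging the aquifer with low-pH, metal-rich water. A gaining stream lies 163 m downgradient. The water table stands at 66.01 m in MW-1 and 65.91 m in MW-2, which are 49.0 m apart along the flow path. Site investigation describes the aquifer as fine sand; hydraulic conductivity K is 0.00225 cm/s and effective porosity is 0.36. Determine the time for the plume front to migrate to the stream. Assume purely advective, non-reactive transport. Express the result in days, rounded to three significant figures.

Hydraulic gradient i = (66.01 − 65.91) / 49.0 = 0.10 / 49.0 = 0.002041
K = 0.00225 cm/s × 864 = 1.944 m/d
q = Ki = 1.944 × 0.002041 = 0.003967 m/d
Average linear velocity = 0.003967 / 0.36 = 0.01102 m/d
t = L / v = 163 / 0.01102 = 14790 d

14800 days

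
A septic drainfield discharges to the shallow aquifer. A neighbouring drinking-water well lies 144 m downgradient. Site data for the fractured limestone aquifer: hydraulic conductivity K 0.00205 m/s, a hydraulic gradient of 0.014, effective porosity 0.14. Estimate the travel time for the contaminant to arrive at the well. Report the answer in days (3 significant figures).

8.13 days

K = 0.00205 m/s × 86400 s/d = 177.1 m/d
Specific discharge q = 177.1 × 0.014 = 2.480 m/d
Seepage velocity v = q / n = 2.480 / 0.14 = 17.71 m/d
t = L / v = 144 / 17.71 = 8.130 d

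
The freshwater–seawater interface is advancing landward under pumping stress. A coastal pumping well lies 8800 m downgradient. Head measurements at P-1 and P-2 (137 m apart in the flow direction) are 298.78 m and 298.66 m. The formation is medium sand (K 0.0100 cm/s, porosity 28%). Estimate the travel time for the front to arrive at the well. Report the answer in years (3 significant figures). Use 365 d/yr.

Hydraulic gradient i = (298.78 − 298.66) / 137 = 0.12 / 137 = 8.759e-4
K = 0.0100 cm/s × 864 = 8.640 m/d
q = Ki = 8.640 × 8.759e-4 = 0.007568 m/d
Seepage velocity v = q / n = 0.007568 / 0.28 = 0.02703 m/d
t = L / v = 8800 / 0.02703 = 325600 d
   = 325600 / 365 = 892 yr

892 years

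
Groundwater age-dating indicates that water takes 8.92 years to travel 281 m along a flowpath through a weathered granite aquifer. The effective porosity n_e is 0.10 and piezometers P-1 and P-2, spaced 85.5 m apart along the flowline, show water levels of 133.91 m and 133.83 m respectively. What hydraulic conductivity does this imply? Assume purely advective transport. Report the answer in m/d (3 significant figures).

9.22 m/d

Hydraulic gradient i = (133.91 − 133.83) / 85.5 = 0.08 / 85.5 = 9.357e-4
t = 8.92 years = 3256 d
v = L / t = 281 / 3256 = 0.08631 m/d
K = v · n / i = 0.08631 × 0.10 / 9.357e-4 = 9.22 m/d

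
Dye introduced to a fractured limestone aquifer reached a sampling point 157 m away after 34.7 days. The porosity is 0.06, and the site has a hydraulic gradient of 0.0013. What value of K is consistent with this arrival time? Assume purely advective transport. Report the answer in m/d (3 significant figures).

209 m/d

v = L / t = 157 / 34.7 = 4.524 m/d
K = v · n / i = 4.524 × 0.06 / 0.0013 = 209 m/d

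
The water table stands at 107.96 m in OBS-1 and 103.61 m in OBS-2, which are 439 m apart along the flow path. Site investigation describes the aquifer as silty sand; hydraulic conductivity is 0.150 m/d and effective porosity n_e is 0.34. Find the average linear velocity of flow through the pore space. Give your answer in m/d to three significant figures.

0.00437 m/d

Hydraulic gradient i = (107.96 − 103.61) / 439 = 4.35 / 439 = 0.009909
q = Ki = 0.150 × 0.009909 = 0.001486 m/d
v_s = q/n_e = 0.001486/0.34 = 0.004372 m/d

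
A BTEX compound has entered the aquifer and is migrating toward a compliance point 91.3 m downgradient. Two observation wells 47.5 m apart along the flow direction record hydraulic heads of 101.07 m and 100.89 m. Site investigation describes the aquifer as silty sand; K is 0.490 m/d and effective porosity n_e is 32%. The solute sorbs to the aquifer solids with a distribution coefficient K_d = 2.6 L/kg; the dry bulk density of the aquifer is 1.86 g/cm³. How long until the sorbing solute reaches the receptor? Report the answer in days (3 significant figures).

Hydraulic gradient i = (101.07 − 100.89) / 47.5 = 0.18 / 47.5 = 0.003789
q = Ki = 0.490 × 0.003789 = 0.001857 m/d
Seepage velocity v = q / n = 0.001857 / 0.32 = 0.005803 m/d
Retardation R = 1 + ρ_b·K_d/n = 1 + 1.86×2.6/0.32 = 16.11
Contaminant velocity v_c = v/R = 0.005803/16.11 = 3.601e-4 m/d
t = L/v_c = 91.3/3.601e-4 = 253500 d

254000 days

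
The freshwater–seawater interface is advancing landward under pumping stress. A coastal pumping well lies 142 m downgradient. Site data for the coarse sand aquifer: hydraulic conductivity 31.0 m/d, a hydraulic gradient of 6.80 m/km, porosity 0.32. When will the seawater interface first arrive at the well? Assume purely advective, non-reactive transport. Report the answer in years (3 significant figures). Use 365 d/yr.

0.591 years

Darcy flux q = K·i = 31.0 × 0.0068 = 0.2108 m/d
Average linear velocity = 0.2108 / 0.32 = 0.6588 m/d
t = L / v = 142 / 0.6588 = 215.6 d
   = 215.6 / 365 = 0.591 yr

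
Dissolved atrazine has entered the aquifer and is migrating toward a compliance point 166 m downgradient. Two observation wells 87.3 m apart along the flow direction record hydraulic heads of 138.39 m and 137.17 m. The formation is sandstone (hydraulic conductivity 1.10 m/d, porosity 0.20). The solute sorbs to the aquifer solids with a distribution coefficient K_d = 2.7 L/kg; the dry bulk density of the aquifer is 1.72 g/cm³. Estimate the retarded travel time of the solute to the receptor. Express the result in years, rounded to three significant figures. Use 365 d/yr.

143 years

Hydraulic gradient i = (138.39 − 137.17) / 87.3 = 1.22 / 87.3 = 0.01397
Specific discharge q = 1.10 × 0.01397 = 0.01537 m/d
v_s = q/n_e = 0.01537/0.20 = 0.07686 m/d
Retardation R = 1 + ρ_b·K_d/n = 1 + 1.72×2.7/0.20 = 24.22
Contaminant velocity v_c = v/R = 0.07686/24.22 = 0.003173 m/d
t = L/v_c = 166/0.003173 = 52310 d
   = 52310/365 = 143 yr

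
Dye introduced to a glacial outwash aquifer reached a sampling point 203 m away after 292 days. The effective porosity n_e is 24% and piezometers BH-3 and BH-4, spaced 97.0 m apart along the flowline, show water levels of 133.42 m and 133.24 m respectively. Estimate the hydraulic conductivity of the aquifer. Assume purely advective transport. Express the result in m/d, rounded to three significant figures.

Hydraulic gradient i = (133.42 − 133.24) / 97.0 = 0.18 / 97.0 = 0.001856
v = L / t = 203 / 292 = 0.6952 m/d
K = v · n / i = 0.6952 × 0.24 / 0.001856 = 89.9 m/d

89.9 m/d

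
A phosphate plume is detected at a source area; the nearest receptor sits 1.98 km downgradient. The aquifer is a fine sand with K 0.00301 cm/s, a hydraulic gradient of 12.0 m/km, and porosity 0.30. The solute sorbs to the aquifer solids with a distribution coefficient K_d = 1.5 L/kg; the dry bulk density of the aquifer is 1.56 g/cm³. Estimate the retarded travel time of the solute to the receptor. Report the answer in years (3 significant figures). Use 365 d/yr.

K = 0.00301 cm/s × 864 = 2.601 m/d
q = Ki = 2.601 × 0.012 = 0.03121 m/d
v = Ki/n = 2.601·0.012/0.30 = 0.1040 m/d
Retardation R = 1 + ρ_b·K_d/n = 1 + 1.56×1.5/0.30 = 8.800
Contaminant velocity v_c = v/R = 0.1040/8.800 = 0.01182 m/d
L = 1.98 km = 1980 m
t = L/v_c = 1980/0.01182 = 167500 d
   = 167500/365 = 459 yr

459 years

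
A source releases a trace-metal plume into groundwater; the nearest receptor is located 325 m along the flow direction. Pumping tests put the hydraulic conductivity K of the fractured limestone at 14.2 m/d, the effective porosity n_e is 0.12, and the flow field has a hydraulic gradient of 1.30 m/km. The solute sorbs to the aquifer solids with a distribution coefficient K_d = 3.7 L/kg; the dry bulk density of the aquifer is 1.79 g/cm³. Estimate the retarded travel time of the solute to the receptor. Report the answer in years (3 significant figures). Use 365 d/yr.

325 years

Specific discharge q = 14.2 × 0.0013 = 0.01846 m/d
v = Ki/n = 14.2·0.0013/0.12 = 0.1538 m/d
Retardation R = 1 + ρ_b·K_d/n = 1 + 1.79×3.7/0.12 = 56.19
Contaminant velocity v_c = v/R = 0.1538/56.19 = 0.002738 m/d
t = L/v_c = 325/0.002738 = 118700 d
   = 118700/365 = 325 yr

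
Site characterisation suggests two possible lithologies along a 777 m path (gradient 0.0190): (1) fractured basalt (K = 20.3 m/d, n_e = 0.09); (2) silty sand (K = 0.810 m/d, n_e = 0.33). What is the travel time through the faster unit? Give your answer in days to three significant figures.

181 days

Unit 1 (fractured basalt): v = 20.3×0.019/0.09 = 4.286 m/d, t = 777/4.286 = 181.3 d
Unit 2 (silty sand): v = 0.810×0.019/0.33 = 0.04664 m/d, t = 777/0.04664 = 16660 d
Faster unit: t = 181 d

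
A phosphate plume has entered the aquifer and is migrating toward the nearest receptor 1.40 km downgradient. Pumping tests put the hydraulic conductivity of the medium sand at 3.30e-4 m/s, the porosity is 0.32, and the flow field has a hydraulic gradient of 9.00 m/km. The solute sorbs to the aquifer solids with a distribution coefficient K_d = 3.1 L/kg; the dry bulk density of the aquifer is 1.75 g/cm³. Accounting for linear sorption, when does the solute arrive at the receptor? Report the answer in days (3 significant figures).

K = 3.30e-4 m/s × 86400 s/d = 28.51 m/d
Darcy flux q = K·i = 28.51 × 0.0090 = 0.2566 m/d
v_s = q/n_e = 0.2566/0.32 = 0.8019 m/d
Retardation R = 1 + ρ_b·K_d/n = 1 + 1.75×3.1/0.32 = 17.95
Contaminant velocity v_c = v/R = 0.8019/17.95 = 0.04467 m/d
L = 1.40 km = 1400 m
t = L/v_c = 1400/0.04467 = 31340 d

31300 days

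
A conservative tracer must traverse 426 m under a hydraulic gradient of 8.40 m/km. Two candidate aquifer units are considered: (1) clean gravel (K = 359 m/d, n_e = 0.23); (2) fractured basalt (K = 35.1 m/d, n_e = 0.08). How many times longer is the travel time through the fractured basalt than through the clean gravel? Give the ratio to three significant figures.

Unit 1 (clean gravel): v = 359×0.0084/0.23 = 13.11 m/d, t = 426/13.11 = 32.49 d
Unit 2 (fractured basalt): v = 35.1×0.0084/0.08 = 3.685 m/d, t = 426/3.685 = 115.6 d
t(fractured basalt) / t(clean gravel) = 115.6/32.49 = 3.56

3.56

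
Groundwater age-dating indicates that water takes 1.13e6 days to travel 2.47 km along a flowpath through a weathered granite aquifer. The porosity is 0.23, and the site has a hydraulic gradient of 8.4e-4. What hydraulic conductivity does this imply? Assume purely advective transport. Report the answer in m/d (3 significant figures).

L = 2.47 km = 2470 m
v = L / t = 2470 / 1.13e6 = 0.002186 m/d
K = v · n / i = 0.002186 × 0.23 / 8.4e-4 = 0.599 m/d

0.599 m/d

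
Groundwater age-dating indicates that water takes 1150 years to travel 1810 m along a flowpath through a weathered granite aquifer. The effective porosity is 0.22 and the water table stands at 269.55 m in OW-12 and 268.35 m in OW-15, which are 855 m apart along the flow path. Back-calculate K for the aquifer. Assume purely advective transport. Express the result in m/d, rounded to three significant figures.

Hydraulic gradient i = (269.55 − 268.35) / 855 = 1.20 / 855 = 0.001404
t = 1150 years = 419800 d
v = L / t = 1810 / 419800 = 0.004312 m/d
K = v · n / i = 0.004312 × 0.22 / 0.001404 = 0.676 m/d

0.676 m/d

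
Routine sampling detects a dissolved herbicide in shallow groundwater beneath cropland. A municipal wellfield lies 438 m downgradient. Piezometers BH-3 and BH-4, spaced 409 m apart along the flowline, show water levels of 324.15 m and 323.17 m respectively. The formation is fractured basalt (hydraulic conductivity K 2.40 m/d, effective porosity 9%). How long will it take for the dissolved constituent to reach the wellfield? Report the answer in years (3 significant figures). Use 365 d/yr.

Hydraulic gradient i = (324.15 − 323.17) / 409 = 0.98 / 409 = 0.002396
Specific discharge q = 2.40 × 0.002396 = 0.005751 m/d
v_s = q/n_e = 0.005751/0.09 = 0.06390 m/d
t = L / v = 438 / 0.06390 = 6855 d
   = 6855 / 365 = 18.8 yr

18.8 years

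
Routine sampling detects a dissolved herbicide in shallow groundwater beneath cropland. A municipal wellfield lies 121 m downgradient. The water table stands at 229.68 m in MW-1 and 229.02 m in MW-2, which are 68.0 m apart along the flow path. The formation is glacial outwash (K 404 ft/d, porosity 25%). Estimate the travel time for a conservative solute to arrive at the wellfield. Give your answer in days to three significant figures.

25.3 days

Hydraulic gradient i = (229.68 − 229.02) / 68.0 = 0.66 / 68.0 = 0.009706
K = 404 ft/d × 0.3048 = 123.1 m/d
q = Ki = 123.1 × 0.009706 = 1.195 m/d
Seepage velocity v = q / n = 1.195 / 0.25 = 4.781 m/d
t = L / v = 121 / 4.781 = 25.31 d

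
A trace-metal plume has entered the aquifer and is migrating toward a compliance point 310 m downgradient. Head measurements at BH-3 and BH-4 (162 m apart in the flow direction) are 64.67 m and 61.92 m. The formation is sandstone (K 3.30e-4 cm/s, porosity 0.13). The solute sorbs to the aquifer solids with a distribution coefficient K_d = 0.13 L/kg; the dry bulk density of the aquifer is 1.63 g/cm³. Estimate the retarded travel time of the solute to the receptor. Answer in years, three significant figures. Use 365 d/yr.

60.0 years

Hydraulic gradient i = (64.67 − 61.92) / 162 = 2.75 / 162 = 0.01698
K = 3.30e-4 cm/s × 864 = 0.2851 m/d
q = Ki = 0.2851 × 0.01698 = 0.004840 m/d
Average linear velocity = 0.004840 / 0.13 = 0.03723 m/d
Retardation R = 1 + ρ_b·K_d/n = 1 + 1.63×0.13/0.13 = 2.630
Contaminant velocity v_c = v/R = 0.03723/2.630 = 0.01416 m/d
t = L/v_c = 310/0.01416 = 21900 d
   = 21900/365 = 60.0 yr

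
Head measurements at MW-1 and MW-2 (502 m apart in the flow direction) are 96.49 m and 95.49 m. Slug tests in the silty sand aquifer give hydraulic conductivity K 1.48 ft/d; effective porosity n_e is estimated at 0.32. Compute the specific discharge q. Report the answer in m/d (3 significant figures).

8.99e-4 m/d

Hydraulic gradient i = (96.49 − 95.49) / 502 = 1.00 / 502 = 0.001992
K = 1.48 ft/d × 0.3048 = 0.4511 m/d
Darcy flux q = K·i = 0.4511 × 0.001992 = 8.986e-4 m/d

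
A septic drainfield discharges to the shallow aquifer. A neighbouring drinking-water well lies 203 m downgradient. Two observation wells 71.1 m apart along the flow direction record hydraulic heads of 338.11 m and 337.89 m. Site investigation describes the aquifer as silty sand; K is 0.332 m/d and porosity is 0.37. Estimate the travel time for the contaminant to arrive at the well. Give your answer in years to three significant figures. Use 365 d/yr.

Hydraulic gradient i = (338.11 − 337.89) / 71.1 = 0.22 / 71.1 = 0.003094
Darcy flux q = K·i = 0.332 × 0.003094 = 0.001027 m/d
v = Ki/n = 0.332·0.003094/0.37 = 0.002776 m/d
t = L / v = 203 / 0.002776 = 73120 d
   = 73120 / 365 = 200 yr

200 years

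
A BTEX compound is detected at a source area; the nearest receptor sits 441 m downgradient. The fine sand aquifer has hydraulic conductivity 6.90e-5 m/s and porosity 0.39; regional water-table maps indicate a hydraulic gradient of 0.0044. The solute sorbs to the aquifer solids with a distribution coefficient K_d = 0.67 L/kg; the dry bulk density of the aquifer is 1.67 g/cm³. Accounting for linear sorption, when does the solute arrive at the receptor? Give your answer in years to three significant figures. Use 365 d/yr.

69.5 years

K = 6.90e-5 m/s × 86400 s/d = 5.962 m/d
q = Ki = 5.962 × 0.0044 = 0.02623 m/d
v = Ki/n = 5.962·0.0044/0.39 = 0.06726 m/d
Retardation R = 1 + ρ_b·K_d/n = 1 + 1.67×0.67/0.39 = 3.869
Contaminant velocity v_c = v/R = 0.06726/3.869 = 0.01738 m/d
t = L/v_c = 441/0.01738 = 25370 d
   = 25370/365 = 69.5 yr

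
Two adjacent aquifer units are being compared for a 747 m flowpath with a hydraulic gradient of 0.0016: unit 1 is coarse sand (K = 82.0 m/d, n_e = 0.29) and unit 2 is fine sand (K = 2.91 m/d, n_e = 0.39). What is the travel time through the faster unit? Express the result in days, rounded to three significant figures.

1650 days

Unit 1 (coarse sand): v = 82.0×0.0016/0.29 = 0.4524 m/d, t = 747/0.4524 = 1651 d
Unit 2 (fine sand): v = 2.91×0.0016/0.39 = 0.01194 m/d, t = 747/0.01194 = 62570 d
Faster unit: t = 1650 d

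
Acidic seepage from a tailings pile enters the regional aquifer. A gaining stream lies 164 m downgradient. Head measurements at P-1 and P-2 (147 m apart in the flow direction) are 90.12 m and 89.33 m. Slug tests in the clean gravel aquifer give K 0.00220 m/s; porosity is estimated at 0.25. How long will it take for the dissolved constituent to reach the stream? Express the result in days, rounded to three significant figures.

40.1 days

Hydraulic gradient i = (90.12 − 89.33) / 147 = 0.79 / 147 = 0.005374
K = 0.00220 m/s × 86400 s/d = 190.1 m/d
Darcy flux q = K·i = 190.1 × 0.005374 = 1.022 m/d
Seepage velocity v = q / n = 1.022 / 0.25 = 4.086 m/d
t = L / v = 164 / 4.086 = 40.14 d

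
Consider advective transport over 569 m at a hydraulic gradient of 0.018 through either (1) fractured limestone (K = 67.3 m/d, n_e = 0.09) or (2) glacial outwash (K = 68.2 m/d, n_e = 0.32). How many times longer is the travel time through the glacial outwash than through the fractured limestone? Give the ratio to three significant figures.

3.51

Unit 1 (fractured limestone): v = 67.3×0.018/0.09 = 13.46 m/d, t = 569/13.46 = 42.27 d
Unit 2 (glacial outwash): v = 68.2×0.018/0.32 = 3.836 m/d, t = 569/3.836 = 148.3 d
t(glacial outwash) / t(fractured limestone) = 148.3/42.27 = 3.51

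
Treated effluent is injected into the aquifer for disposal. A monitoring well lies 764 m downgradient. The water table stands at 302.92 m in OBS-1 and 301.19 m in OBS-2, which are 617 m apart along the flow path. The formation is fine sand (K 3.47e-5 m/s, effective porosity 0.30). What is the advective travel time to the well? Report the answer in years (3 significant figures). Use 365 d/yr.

74.7 years

Hydraulic gradient i = (302.92 − 301.19) / 617 = 1.73 / 617 = 0.002804
K = 3.47e-5 m/s × 86400 s/d = 2.998 m/d
Darcy flux q = K·i = 2.998 × 0.002804 = 0.008406 m/d
Average linear velocity = 0.008406 / 0.30 = 0.02802 m/d
t = L / v = 764 / 0.02802 = 27270 d
   = 27270 / 365 = 74.7 yr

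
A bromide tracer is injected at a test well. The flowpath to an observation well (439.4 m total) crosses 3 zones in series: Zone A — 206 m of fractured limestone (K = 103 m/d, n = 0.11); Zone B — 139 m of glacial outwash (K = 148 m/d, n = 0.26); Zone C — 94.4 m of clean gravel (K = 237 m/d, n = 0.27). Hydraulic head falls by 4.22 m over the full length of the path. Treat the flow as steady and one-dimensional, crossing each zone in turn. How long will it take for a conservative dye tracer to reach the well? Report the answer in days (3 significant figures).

Steady 1-D flow in series ⇒ the Darcy flux q is identical in every zone and the zone head losses add (resistances L/K in series).
Σ(L/K) = 206/103 + 139/148 + 94.4/237 = 2.000 + 0.9392 + 0.3983 = 3.338 d
q = ΔH / Σ(L/K) = 4.22 / 3.338 = 1.264 m/d (same in every zone)
Zone A: v = q/n = 1.264/0.11 = 11.49 m/d → t_A = 206/11.49 = 17.92 d
Zone B: v = q/n = 1.264/0.26 = 4.863 m/d → t_B = 139/4.863 = 28.58 d
Zone C: v = q/n = 1.264/0.27 = 4.683 m/d → t_C = 94.4/4.683 = 20.16 d
Total t = 17.92 + 28.58 + 20.16 = 66.66 d

66.7 days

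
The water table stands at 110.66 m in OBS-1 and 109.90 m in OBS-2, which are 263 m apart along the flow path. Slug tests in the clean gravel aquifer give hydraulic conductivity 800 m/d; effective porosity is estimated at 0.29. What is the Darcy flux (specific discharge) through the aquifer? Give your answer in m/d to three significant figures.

Hydraulic gradient i = (110.66 − 109.90) / 263 = 0.76 / 263 = 0.002890
q = Ki = 800 × 0.002890 = 2.312 m/d

2.31 m/d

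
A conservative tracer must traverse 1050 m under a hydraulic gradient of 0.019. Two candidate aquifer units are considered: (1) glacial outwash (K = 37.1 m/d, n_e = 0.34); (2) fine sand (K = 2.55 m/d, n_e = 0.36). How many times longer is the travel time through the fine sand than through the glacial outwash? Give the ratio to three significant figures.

15.4

Unit 1 (glacial outwash): v = 37.1×0.019/0.34 = 2.073 m/d, t = 1050/2.073 = 506.5 d
Unit 2 (fine sand): v = 2.55×0.019/0.36 = 0.1346 m/d, t = 1050/0.1346 = 7802 d
t(fine sand) / t(glacial outwash) = 7802/506.5 = 15.4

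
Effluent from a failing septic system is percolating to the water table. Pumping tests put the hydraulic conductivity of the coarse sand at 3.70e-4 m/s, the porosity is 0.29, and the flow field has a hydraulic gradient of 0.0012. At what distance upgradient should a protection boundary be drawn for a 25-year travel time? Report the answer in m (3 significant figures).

K = 3.70e-4 m/s × 86400 s/d = 31.97 m/d
Specific discharge q = 31.97 × 0.0012 = 0.03836 m/d
v_s = q/n_e = 0.03836/0.29 = 0.1323 m/d
T = 25 yr × 365 = 9125 d
L = v × T = 0.1323 × 9125 = 1207 m

1210 m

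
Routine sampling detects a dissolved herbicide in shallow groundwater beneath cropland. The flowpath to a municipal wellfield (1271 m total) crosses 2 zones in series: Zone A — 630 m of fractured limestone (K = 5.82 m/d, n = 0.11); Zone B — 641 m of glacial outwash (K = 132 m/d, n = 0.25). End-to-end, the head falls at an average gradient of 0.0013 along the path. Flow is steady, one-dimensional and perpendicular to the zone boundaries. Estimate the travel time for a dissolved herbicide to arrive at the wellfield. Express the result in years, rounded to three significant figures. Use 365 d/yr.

43.0 years

Steady 1-D flow in series ⇒ the Darcy flux q is identical in every zone and the zone head losses add (resistances L/K in series).
Σ(L/K) = 630/5.82 + 641/132 = 108.2 + 4.856 = 113.1 d
K_eq = L_total / Σ(L/K) = 1271 / 113.1 = 11.24 m/d
q = K_eq · i = 11.24 × 0.0013 = 0.01461 m/d (same in every zone)
Zone A: v = q/n = 0.01461/0.11 = 0.1328 m/d → t_A = 630/0.1328 = 4744 d
Zone B: v = q/n = 0.01461/0.25 = 0.05843 m/d → t_B = 641/0.05843 = 10970 d
Total t = 4744 + 10970 = 15710 d
   = 15710 / 365 = 43.0 yr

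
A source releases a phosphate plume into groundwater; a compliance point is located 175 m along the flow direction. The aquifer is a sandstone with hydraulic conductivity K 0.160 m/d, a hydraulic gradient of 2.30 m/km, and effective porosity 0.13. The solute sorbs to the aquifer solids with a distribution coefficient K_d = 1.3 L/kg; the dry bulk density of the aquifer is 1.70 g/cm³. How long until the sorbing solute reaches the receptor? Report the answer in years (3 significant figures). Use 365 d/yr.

Specific discharge q = 0.160 × 0.0023 = 3.680e-4 m/d
v_s = q/n_e = 3.680e-4/0.13 = 0.002831 m/d
Retardation R = 1 + ρ_b·K_d/n = 1 + 1.70×1.3/0.13 = 18.00
Contaminant velocity v_c = v/R = 0.002831/18.00 = 1.573e-4 m/d
t = L/v_c = 175/1.573e-4 = 1.113e6 d
   = 1.113e6/365 = 3050 yr

3050 years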